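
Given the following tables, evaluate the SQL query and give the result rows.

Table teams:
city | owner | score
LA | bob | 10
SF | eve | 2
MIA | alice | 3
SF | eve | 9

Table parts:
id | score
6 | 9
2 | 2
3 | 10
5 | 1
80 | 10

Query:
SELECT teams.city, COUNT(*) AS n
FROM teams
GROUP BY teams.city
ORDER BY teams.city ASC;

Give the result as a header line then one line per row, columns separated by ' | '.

== RESULT ==
teams.city | n
LA | 1
MIA | 1
SF | 2

Derivation:
After GROUP BY (3 rows):
teams.city | n
LA | 1
SF | 2
MIA | 1
After ORDER BY (3 rows):
teams.city | n
LA | 1
MIA | 1
SF | 2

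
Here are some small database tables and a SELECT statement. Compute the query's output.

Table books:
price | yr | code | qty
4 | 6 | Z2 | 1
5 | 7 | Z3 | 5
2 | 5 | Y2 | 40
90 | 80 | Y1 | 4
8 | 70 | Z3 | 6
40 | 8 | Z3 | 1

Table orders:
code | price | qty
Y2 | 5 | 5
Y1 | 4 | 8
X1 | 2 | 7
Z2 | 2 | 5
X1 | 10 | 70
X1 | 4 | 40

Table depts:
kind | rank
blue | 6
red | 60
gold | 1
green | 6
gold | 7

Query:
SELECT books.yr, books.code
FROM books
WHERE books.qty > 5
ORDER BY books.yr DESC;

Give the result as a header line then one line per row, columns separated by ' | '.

== RESULT ==
books.yr | books.code
70 | Z3
5 | Y2

Derivation:
After WHERE (2 rows):
books.price | books.yr | books.code | books.qty
2 | 5 | Y2 | 40
8 | 70 | Z3 | 6
After SELECT (2 rows):
books.yr | books.code
5 | Y2
70 | Z3
After ORDER BY (2 rows):
books.yr | books.code
70 | Z3
5 | Y2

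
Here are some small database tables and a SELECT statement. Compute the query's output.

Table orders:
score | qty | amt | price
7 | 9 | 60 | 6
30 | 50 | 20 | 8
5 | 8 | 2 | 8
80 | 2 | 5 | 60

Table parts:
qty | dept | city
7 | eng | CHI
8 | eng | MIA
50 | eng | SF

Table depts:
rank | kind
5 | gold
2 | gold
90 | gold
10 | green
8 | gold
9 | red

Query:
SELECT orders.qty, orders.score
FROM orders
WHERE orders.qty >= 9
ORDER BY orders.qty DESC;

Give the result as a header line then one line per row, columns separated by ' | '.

After WHERE (2 rows):
orders.score | orders.qty | orders.amt | orders.price
7 | 9 | 60 | 6
30 | 50 | 20 | 8
After SELECT (2 rows):
orders.qty | orders.score
9 | 7
50 | 30
After ORDER BY (2 rows):
orders.qty | orders.score
50 | 30
9 | 7

== RESULT ==
orders.qty | orders.score
50 | 30
9 | 7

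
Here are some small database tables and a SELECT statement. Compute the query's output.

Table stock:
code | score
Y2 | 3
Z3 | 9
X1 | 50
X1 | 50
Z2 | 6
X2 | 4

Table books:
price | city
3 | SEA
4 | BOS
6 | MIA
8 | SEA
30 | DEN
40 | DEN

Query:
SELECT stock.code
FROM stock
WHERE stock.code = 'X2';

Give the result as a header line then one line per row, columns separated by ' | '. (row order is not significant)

After WHERE (1 rows):
stock.code | stock.score
X2 | 4
After SELECT (1 rows):
stock.code
X2

== RESULT ==
stock.code
X2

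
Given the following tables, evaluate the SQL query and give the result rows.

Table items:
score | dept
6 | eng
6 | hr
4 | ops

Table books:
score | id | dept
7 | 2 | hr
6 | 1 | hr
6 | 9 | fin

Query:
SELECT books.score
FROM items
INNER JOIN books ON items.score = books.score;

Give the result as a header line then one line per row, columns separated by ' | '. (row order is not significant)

After JOIN books (4 rows):
items.score | items.dept | books.score | books.id | books.dept
6 | eng | 6 | 1 | hr
6 | eng | 6 | 9 | fin
6 | hr | 6 | 1 | hr
6 | hr | 6 | 9 | fin
After SELECT (4 rows):
books.score
6
6
6
6

== RESULT ==
books.score
6
6
6
6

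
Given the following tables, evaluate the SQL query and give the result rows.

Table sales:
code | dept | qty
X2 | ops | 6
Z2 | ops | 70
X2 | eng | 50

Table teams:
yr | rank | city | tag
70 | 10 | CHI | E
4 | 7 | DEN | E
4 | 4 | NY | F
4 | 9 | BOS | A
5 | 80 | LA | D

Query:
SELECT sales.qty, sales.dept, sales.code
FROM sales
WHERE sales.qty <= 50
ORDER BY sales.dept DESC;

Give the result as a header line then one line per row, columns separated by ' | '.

After WHERE (2 rows):
sales.code | sales.dept | sales.qty
X2 | ops | 6
X2 | eng | 50
After SELECT (2 rows):
sales.qty | sales.dept | sales.code
6 | ops | X2
50 | eng | X2
After ORDER BY (2 rows):
sales.qty | sales.dept | sales.code
6 | ops | X2
50 | eng | X2

== RESULT ==
sales.qty | sales.dept | sales.code
6 | ops | X2
50 | eng | X2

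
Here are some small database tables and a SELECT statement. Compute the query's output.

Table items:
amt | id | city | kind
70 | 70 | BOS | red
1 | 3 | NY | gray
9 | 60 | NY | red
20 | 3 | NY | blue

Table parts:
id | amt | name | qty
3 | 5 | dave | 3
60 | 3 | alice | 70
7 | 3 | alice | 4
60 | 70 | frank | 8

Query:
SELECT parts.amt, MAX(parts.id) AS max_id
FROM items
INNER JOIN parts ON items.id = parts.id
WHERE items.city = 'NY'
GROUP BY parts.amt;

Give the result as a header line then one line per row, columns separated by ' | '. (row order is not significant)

After JOIN parts (4 rows):
items.amt | items.id | items.city | items.kind | parts.id | parts.amt | parts.name | parts.qty
1 | 3 | NY | gray | 3 | 5 | dave | 3
9 | 60 | NY | red | 60 | 3 | alice | 70
9 | 60 | NY | red | 60 | 70 | frank | 8
20 | 3 | NY | blue | 3 | 5 | dave | 3
After WHERE (4 rows):
items.amt | items.id | items.city | items.kind | parts.id | parts.amt | parts.name | parts.qty
1 | 3 | NY | gray | 3 | 5 | dave | 3
9 | 60 | NY | red | 60 | 3 | alice | 70
9 | 60 | NY | red | 60 | 70 | frank | 8
20 | 3 | NY | blue | 3 | 5 | dave | 3
After GROUP BY (3 rows):
parts.amt | max_id
5 | 3
3 | 60
70 | 60

== RESULT ==
parts.amt | max_id
5 | 3
3 | 60
70 | 60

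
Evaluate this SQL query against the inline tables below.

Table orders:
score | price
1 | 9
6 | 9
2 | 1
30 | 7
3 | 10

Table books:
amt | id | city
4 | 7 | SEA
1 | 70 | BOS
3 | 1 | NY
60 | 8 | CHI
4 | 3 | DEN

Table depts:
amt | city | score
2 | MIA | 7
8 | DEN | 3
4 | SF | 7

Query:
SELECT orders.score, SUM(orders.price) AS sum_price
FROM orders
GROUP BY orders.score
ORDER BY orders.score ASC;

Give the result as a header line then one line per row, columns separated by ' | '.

== RESULT ==
orders.score | sum_price
1 | 9
2 | 1
3 | 10
6 | 9
30 | 7

Derivation:
After GROUP BY (5 rows):
orders.score | sum_price
1 | 9
6 | 9
2 | 1
30 | 7
3 | 10
After ORDER BY (5 rows):
orders.score | sum_price
1 | 9
2 | 1
3 | 10
6 | 9
30 | 7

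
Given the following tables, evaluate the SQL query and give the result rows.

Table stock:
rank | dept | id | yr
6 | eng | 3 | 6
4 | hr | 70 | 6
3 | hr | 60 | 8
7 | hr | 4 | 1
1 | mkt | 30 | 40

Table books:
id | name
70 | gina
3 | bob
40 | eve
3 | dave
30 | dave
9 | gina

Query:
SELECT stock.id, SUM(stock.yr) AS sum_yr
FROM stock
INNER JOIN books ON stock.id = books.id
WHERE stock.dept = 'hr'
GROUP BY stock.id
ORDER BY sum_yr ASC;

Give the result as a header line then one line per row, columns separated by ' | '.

== RESULT ==
stock.id | sum_yr
70 | 6

Derivation:
After JOIN books (4 rows):
stock.rank | stock.dept | stock.id | stock.yr | books.id | books.name
6 | eng | 3 | 6 | 3 | bob
6 | eng | 3 | 6 | 3 | dave
4 | hr | 70 | 6 | 70 | gina
1 | mkt | 30 | 40 | 30 | dave
After WHERE (1 rows):
stock.rank | stock.dept | stock.id | stock.yr | books.id | books.name
4 | hr | 70 | 6 | 70 | gina
After GROUP BY (1 rows):
stock.id | sum_yr
70 | 6
After ORDER BY (1 rows):
stock.id | sum_yr
70 | 6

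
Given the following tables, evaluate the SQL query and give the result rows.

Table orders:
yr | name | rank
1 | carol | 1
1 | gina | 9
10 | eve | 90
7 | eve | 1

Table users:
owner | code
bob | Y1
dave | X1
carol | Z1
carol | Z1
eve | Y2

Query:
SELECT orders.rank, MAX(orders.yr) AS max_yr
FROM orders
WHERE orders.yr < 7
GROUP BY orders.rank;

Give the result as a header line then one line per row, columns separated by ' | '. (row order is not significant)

After WHERE (2 rows):
orders.yr | orders.name | orders.rank
1 | carol | 1
1 | gina | 9
After GROUP BY (2 rows):
orders.rank | max_yr
1 | 1
9 | 1

== RESULT ==
orders.rank | max_yr
1 | 1
9 | 1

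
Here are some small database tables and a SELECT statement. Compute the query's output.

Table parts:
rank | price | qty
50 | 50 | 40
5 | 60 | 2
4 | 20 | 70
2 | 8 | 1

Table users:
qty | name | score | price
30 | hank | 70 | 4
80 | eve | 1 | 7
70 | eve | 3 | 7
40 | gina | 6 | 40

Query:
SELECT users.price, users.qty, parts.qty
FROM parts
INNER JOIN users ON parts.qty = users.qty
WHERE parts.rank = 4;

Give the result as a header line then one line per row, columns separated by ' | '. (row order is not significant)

== RESULT ==
users.price | users.qty | parts.qty
7 | 70 | 70

Derivation:
After JOIN users (2 rows):
parts.rank | parts.price | parts.qty | users.qty | users.name | users.score | users.price
50 | 50 | 40 | 40 | gina | 6 | 40
4 | 20 | 70 | 70 | eve | 3 | 7
After WHERE (1 rows):
parts.rank | parts.price | parts.qty | users.qty | users.name | users.score | users.price
4 | 20 | 70 | 70 | eve | 3 | 7
After SELECT (1 rows):
users.price | users.qty | parts.qty
7 | 70 | 70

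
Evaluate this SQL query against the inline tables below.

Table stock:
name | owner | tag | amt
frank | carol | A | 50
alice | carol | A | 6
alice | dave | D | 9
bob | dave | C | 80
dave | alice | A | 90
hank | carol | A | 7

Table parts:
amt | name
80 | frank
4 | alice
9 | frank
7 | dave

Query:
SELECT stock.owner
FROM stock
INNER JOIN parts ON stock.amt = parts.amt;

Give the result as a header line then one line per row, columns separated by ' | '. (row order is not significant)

== RESULT ==
stock.owner
dave
dave
carol

Derivation:
After JOIN parts (3 rows):
stock.name | stock.owner | stock.tag | stock.amt | parts.amt | parts.name
alice | dave | D | 9 | 9 | frank
bob | dave | C | 80 | 80 | frank
hank | carol | A | 7 | 7 | dave
After SELECT (3 rows):
stock.owner
dave
dave
carol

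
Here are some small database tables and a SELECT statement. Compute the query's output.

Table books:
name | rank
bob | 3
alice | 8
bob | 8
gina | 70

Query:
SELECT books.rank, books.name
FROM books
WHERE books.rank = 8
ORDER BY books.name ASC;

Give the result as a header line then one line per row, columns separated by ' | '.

== RESULT ==
books.rank | books.name
8 | alice
8 | bob

Derivation:
After WHERE (2 rows):
books.name | books.rank
alice | 8
bob | 8
After SELECT (2 rows):
books.rank | books.name
8 | alice
8 | bob
After ORDER BY (2 rows):
books.rank | books.name
8 | alice
8 | bob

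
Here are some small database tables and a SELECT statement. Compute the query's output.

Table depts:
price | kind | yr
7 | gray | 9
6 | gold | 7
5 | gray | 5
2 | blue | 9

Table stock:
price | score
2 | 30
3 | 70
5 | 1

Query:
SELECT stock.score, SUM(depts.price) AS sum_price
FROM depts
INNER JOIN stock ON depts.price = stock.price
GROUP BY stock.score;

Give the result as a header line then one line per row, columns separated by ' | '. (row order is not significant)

After JOIN stock (2 rows):
depts.price | depts.kind | depts.yr | stock.price | stock.score
5 | gray | 5 | 5 | 1
2 | blue | 9 | 2 | 30
After GROUP BY (2 rows):
stock.score | sum_price
1 | 5
30 | 2

== RESULT ==
stock.score | sum_price
1 | 5
30 | 2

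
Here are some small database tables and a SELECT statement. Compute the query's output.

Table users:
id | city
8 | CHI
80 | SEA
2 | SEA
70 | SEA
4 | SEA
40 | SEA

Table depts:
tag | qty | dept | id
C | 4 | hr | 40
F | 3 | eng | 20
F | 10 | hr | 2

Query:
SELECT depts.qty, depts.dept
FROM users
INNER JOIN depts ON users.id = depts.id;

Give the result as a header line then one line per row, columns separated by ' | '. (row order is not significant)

After JOIN depts (2 rows):
users.id | users.city | depts.tag | depts.qty | depts.dept | depts.id
2 | SEA | F | 10 | hr | 2
40 | SEA | C | 4 | hr | 40
After SELECT (2 rows):
depts.qty | depts.dept
10 | hr
4 | hr

== RESULT ==
depts.qty | depts.dept
10 | hr
4 | hr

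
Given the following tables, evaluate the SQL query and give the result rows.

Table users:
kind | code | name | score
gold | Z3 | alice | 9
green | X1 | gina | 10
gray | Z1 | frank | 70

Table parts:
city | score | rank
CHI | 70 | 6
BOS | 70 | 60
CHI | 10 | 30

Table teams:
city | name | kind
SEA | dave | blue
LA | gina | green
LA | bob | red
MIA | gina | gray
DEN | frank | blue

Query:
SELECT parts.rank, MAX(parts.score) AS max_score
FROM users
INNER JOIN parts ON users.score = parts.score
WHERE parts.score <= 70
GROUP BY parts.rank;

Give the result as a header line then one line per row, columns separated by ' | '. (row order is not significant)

== RESULT ==
parts.rank | max_score
30 | 10
6 | 70
60 | 70

Derivation:
After JOIN parts (3 rows):
users.kind | users.code | users.name | users.score | parts.city | parts.score | parts.rank
green | X1 | gina | 10 | CHI | 10 | 30
gray | Z1 | frank | 70 | CHI | 70 | 6
gray | Z1 | frank | 70 | BOS | 70 | 60
After WHERE (3 rows):
users.kind | users.code | users.name | users.score | parts.city | parts.score | parts.rank
green | X1 | gina | 10 | CHI | 10 | 30
gray | Z1 | frank | 70 | CHI | 70 | 6
gray | Z1 | frank | 70 | BOS | 70 | 60
After GROUP BY (3 rows):
parts.rank | max_score
30 | 10
6 | 70
60 | 70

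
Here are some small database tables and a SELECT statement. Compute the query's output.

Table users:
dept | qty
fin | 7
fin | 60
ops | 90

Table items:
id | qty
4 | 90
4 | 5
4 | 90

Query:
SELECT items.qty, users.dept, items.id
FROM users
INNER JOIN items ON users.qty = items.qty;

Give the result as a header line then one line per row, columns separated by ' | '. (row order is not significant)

== RESULT ==
items.qty | users.dept | items.id
90 | ops | 4
90 | ops | 4

Derivation:
After JOIN items (2 rows):
users.dept | users.qty | items.id | items.qty
ops | 90 | 4 | 90
ops | 90 | 4 | 90
After SELECT (2 rows):
items.qty | users.dept | items.id
90 | ops | 4
90 | ops | 4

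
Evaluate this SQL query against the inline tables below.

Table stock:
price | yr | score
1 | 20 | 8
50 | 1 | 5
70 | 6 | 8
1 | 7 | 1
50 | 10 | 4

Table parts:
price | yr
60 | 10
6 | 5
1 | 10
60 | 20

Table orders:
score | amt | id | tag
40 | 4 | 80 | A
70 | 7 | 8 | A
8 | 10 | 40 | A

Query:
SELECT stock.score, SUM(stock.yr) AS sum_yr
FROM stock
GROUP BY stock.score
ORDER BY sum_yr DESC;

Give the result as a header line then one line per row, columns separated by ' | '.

== RESULT ==
stock.score | sum_yr
8 | 26
4 | 10
1 | 7
5 | 1

Derivation:
After GROUP BY (4 rows):
stock.score | sum_yr
8 | 26
5 | 1
1 | 7
4 | 10
After ORDER BY (4 rows):
stock.score | sum_yr
8 | 26
4 | 10
1 | 7
5 | 1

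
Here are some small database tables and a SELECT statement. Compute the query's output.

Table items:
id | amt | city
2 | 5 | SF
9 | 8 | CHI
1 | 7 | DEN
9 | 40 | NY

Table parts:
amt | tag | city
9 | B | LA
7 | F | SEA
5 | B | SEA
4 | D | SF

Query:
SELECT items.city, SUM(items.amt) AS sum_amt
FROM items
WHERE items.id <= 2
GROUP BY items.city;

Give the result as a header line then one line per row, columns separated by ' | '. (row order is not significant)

After WHERE (2 rows):
items.id | items.amt | items.city
2 | 5 | SF
1 | 7 | DEN
After GROUP BY (2 rows):
items.city | sum_amt
SF | 5
DEN | 7

== RESULT ==
items.city | sum_amt
SF | 5
DEN | 7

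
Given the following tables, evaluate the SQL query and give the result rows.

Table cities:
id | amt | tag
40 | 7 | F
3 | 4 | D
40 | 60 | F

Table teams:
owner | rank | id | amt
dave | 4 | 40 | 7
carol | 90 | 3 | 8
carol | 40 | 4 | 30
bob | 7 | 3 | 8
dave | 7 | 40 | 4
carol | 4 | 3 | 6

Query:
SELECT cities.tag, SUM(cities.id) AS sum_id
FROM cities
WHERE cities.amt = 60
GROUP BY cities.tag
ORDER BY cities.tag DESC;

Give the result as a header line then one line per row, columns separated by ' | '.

== RESULT ==
cities.tag | sum_id
F | 40

Derivation:
After WHERE (1 rows):
cities.id | cities.amt | cities.tag
40 | 60 | F
After GROUP BY (1 rows):
cities.tag | sum_id
F | 40
After ORDER BY (1 rows):
cities.tag | sum_id
F | 40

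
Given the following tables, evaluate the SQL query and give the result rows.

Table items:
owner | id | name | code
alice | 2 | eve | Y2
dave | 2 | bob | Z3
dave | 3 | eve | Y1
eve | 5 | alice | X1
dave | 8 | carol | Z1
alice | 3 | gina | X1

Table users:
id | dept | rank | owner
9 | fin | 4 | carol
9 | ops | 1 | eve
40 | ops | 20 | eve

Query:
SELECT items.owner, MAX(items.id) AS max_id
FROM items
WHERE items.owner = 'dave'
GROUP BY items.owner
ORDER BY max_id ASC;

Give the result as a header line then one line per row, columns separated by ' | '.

== RESULT ==
items.owner | max_id
dave | 8

Derivation:
After WHERE (3 rows):
items.owner | items.id | items.name | items.code
dave | 2 | bob | Z3
dave | 3 | eve | Y1
dave | 8 | carol | Z1
After GROUP BY (1 rows):
items.owner | max_id
dave | 8
After ORDER BY (1 rows):
items.owner | max_id
dave | 8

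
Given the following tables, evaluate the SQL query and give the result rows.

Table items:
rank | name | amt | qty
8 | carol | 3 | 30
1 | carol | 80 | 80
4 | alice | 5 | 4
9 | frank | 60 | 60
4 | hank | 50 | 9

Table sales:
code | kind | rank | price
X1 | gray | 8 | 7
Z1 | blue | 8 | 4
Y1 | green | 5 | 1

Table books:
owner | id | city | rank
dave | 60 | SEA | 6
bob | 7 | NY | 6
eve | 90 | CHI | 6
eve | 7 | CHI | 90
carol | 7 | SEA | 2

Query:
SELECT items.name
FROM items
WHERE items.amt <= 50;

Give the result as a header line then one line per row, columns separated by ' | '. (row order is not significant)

== RESULT ==
items.name
carol
alice
hank

Derivation:
After WHERE (3 rows):
items.rank | items.name | items.amt | items.qty
8 | carol | 3 | 30
4 | alice | 5 | 4
4 | hank | 50 | 9
After SELECT (3 rows):
items.name
carol
alice
hank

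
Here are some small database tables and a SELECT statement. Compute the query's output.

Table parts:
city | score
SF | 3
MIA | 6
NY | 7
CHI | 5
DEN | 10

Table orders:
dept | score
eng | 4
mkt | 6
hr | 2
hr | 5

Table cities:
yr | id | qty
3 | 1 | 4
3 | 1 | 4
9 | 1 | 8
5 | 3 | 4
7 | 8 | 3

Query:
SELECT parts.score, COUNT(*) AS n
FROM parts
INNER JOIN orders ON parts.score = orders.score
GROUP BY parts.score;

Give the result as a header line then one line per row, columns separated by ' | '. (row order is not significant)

After JOIN orders (2 rows):
parts.city | parts.score | orders.dept | orders.score
MIA | 6 | mkt | 6
CHI | 5 | hr | 5
After GROUP BY (2 rows):
parts.score | n
6 | 1
5 | 1

== RESULT ==
parts.score | n
6 | 1
5 | 1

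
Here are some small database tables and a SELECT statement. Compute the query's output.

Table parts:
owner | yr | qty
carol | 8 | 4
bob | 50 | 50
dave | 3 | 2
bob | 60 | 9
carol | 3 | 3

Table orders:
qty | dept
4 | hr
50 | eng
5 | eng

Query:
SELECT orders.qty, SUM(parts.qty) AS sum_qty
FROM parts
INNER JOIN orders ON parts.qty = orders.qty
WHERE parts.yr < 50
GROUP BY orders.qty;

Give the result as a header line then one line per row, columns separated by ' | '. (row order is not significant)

== RESULT ==
orders.qty | sum_qty
4 | 4

Derivation:
After JOIN orders (2 rows):
parts.owner | parts.yr | parts.qty | orders.qty | orders.dept
carol | 8 | 4 | 4 | hr
bob | 50 | 50 | 50 | eng
After WHERE (1 rows):
parts.owner | parts.yr | parts.qty | orders.qty | orders.dept
carol | 8 | 4 | 4 | hr
After GROUP BY (1 rows):
orders.qty | sum_qty
4 | 4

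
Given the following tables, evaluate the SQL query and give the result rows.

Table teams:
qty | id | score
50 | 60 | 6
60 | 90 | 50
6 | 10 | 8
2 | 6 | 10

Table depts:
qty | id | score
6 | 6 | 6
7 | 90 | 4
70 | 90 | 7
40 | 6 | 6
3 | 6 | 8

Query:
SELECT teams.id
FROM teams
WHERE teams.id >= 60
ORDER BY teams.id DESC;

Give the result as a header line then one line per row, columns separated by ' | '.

== RESULT ==
teams.id
90
60

Derivation:
After WHERE (2 rows):
teams.qty | teams.id | teams.score
50 | 60 | 6
60 | 90 | 50
After SELECT (2 rows):
teams.id
60
90
After ORDER BY (2 rows):
teams.id
90
60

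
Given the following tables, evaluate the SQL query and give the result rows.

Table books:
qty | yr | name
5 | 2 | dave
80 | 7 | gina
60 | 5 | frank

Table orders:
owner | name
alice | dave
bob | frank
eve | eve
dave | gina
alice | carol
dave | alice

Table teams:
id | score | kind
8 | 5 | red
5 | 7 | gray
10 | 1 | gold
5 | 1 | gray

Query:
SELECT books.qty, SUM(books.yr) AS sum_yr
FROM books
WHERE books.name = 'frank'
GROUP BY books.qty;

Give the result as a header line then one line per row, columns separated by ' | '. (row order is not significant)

After WHERE (1 rows):
books.qty | books.yr | books.name
60 | 5 | frank
After GROUP BY (1 rows):
books.qty | sum_yr
60 | 5

== RESULT ==
books.qty | sum_yr
60 | 5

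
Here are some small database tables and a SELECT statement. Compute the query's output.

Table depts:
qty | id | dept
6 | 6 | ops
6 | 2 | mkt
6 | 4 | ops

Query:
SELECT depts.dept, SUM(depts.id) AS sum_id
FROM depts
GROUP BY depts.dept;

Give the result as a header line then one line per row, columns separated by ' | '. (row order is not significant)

== RESULT ==
depts.dept | sum_id
ops | 10
mkt | 2

Derivation:
After GROUP BY (2 rows):
depts.dept | sum_id
ops | 10
mkt | 2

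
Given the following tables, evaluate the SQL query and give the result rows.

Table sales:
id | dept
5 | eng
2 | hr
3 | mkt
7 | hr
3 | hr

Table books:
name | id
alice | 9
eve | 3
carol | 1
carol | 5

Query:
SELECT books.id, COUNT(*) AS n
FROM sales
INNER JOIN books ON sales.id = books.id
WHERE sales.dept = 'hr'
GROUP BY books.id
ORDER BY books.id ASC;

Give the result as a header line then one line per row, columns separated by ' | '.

After JOIN books (3 rows):
sales.id | sales.dept | books.name | books.id
5 | eng | carol | 5
3 | mkt | eve | 3
3 | hr | eve | 3
After WHERE (1 rows):
sales.id | sales.dept | books.name | books.id
3 | hr | eve | 3
After GROUP BY (1 rows):
books.id | n
3 | 1
After ORDER BY (1 rows):
books.id | n
3 | 1

== RESULT ==
books.id | n
3 | 1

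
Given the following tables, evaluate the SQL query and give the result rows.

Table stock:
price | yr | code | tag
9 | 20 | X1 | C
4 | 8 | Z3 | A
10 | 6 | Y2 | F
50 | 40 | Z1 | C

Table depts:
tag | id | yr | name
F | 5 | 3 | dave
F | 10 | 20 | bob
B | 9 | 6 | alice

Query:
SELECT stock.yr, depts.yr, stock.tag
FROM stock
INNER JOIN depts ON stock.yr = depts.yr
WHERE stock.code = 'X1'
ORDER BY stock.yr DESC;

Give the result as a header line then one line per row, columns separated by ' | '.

== RESULT ==
stock.yr | depts.yr | stock.tag
20 | 20 | C

Derivation:
After JOIN depts (2 rows):
stock.price | stock.yr | stock.code | stock.tag | depts.tag | depts.id | depts.yr | depts.name
9 | 20 | X1 | C | F | 10 | 20 | bob
10 | 6 | Y2 | F | B | 9 | 6 | alice
After WHERE (1 rows):
stock.price | stock.yr | stock.code | stock.tag | depts.tag | depts.id | depts.yr | depts.name
9 | 20 | X1 | C | F | 10 | 20 | bob
After SELECT (1 rows):
stock.yr | depts.yr | stock.tag
20 | 20 | C
After ORDER BY (1 rows):
stock.yr | depts.yr | stock.tag
20 | 20 | C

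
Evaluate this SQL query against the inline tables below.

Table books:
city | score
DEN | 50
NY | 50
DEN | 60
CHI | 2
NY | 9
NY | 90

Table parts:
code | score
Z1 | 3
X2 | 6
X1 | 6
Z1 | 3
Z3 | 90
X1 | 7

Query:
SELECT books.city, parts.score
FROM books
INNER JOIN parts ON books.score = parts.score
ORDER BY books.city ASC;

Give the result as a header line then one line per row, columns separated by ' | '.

== RESULT ==
books.city | parts.score
NY | 90

Derivation:
After JOIN parts (1 rows):
books.city | books.score | parts.code | parts.score
NY | 90 | Z3 | 90
After SELECT (1 rows):
books.city | parts.score
NY | 90
After ORDER BY (1 rows):
books.city | parts.score
NY | 90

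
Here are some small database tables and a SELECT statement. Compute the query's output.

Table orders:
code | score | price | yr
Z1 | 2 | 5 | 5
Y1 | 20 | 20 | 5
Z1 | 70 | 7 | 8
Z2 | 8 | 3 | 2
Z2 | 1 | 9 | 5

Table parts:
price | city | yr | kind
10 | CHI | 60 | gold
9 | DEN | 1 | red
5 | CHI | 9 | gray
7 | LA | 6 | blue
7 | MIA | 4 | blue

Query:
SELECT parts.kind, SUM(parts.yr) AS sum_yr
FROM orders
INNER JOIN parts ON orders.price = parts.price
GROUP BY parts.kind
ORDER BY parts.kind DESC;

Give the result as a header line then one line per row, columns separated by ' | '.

After JOIN parts (4 rows):
orders.code | orders.score | orders.price | orders.yr | parts.price | parts.city | parts.yr | parts.kind
Z1 | 2 | 5 | 5 | 5 | CHI | 9 | gray
Z1 | 70 | 7 | 8 | 7 | LA | 6 | blue
Z1 | 70 | 7 | 8 | 7 | MIA | 4 | blue
Z2 | 1 | 9 | 5 | 9 | DEN | 1 | red
After GROUP BY (3 rows):
parts.kind | sum_yr
gray | 9
blue | 10
red | 1
After ORDER BY (3 rows):
parts.kind | sum_yr
red | 1
gray | 9
blue | 10

== RESULT ==
parts.kind | sum_yr
red | 1
gray | 9
blue | 10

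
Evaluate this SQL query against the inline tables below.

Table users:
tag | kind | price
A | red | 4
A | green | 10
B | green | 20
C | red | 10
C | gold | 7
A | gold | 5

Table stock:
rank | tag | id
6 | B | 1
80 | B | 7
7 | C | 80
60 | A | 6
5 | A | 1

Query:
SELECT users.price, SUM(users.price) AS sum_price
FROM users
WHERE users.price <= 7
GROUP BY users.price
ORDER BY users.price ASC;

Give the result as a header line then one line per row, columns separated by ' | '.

== RESULT ==
users.price | sum_price
4 | 4
5 | 5
7 | 7

Derivation:
After WHERE (3 rows):
users.tag | users.kind | users.price
A | red | 4
C | gold | 7
A | gold | 5
After GROUP BY (3 rows):
users.price | sum_price
4 | 4
7 | 7
5 | 5
After ORDER BY (3 rows):
users.price | sum_price
4 | 4
5 | 5
7 | 7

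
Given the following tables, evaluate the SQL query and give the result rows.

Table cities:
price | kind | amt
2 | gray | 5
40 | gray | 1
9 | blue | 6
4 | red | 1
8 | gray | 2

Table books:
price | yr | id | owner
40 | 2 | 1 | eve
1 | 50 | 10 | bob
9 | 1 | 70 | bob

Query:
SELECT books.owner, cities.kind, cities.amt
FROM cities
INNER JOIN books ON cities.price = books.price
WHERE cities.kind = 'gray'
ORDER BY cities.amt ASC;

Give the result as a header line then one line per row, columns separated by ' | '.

== RESULT ==
books.owner | cities.kind | cities.amt
eve | gray | 1

Derivation:
After JOIN books (2 rows):
cities.price | cities.kind | cities.amt | books.price | books.yr | books.id | books.owner
40 | gray | 1 | 40 | 2 | 1 | eve
9 | blue | 6 | 9 | 1 | 70 | bob
After WHERE (1 rows):
cities.price | cities.kind | cities.amt | books.price | books.yr | books.id | books.owner
40 | gray | 1 | 40 | 2 | 1 | eve
After SELECT (1 rows):
books.owner | cities.kind | cities.amt
eve | gray | 1
After ORDER BY (1 rows):
books.owner | cities.kind | cities.amt
eve | gray | 1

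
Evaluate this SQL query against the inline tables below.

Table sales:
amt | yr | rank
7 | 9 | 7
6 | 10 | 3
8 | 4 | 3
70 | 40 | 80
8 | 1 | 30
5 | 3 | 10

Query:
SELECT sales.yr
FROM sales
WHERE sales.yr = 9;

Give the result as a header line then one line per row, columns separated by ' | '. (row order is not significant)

== RESULT ==
sales.yr
9

Derivation:
After WHERE (1 rows):
sales.amt | sales.yr | sales.rank
7 | 9 | 7
After SELECT (1 rows):
sales.yr
9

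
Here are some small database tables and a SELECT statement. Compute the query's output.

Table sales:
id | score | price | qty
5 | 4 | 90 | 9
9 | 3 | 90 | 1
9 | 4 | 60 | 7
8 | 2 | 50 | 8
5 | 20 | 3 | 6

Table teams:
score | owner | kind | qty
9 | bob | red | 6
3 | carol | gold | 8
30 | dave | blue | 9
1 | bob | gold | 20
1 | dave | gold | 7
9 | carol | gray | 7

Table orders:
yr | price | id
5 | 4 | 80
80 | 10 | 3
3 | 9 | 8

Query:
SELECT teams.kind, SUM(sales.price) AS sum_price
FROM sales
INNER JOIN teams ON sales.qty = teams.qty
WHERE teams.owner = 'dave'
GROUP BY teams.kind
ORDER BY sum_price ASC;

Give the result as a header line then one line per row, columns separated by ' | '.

After JOIN teams (5 rows):
sales.id | sales.score | sales.price | sales.qty | teams.score | teams.owner | teams.kind | teams.qty
5 | 4 | 90 | 9 | 30 | dave | blue | 9
9 | 4 | 60 | 7 | 1 | dave | gold | 7
9 | 4 | 60 | 7 | 9 | carol | gray | 7
8 | 2 | 50 | 8 | 3 | carol | gold | 8
5 | 20 | 3 | 6 | 9 | bob | red | 6
After WHERE (2 rows):
sales.id | sales.score | sales.price | sales.qty | teams.score | teams.owner | teams.kind | teams.qty
5 | 4 | 90 | 9 | 30 | dave | blue | 9
9 | 4 | 60 | 7 | 1 | dave | gold | 7
After GROUP BY (2 rows):
teams.kind | sum_price
blue | 90
gold | 60
After ORDER BY (2 rows):
teams.kind | sum_price
gold | 60
blue | 90

== RESULT ==
teams.kind | sum_price
gold | 60
blue | 90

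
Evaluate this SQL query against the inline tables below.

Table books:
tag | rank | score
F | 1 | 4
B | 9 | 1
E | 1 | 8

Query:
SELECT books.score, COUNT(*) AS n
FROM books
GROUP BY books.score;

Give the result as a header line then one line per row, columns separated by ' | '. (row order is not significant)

== RESULT ==
books.score | n
4 | 1
1 | 1
8 | 1

Derivation:
After GROUP BY (3 rows):
books.score | n
4 | 1
1 | 1
8 | 1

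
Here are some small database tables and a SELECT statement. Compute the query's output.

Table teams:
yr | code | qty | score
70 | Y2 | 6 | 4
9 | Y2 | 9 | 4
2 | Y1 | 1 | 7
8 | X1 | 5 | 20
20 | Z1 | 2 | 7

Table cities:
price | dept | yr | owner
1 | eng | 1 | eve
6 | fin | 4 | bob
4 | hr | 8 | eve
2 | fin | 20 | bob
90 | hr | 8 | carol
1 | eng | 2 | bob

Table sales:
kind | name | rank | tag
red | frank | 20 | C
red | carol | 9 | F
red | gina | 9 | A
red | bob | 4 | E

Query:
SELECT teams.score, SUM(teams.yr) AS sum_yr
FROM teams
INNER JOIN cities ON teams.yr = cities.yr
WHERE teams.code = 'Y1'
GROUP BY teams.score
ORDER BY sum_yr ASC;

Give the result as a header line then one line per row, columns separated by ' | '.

== RESULT ==
teams.score | sum_yr
7 | 2

Derivation:
After JOIN cities (4 rows):
teams.yr | teams.code | teams.qty | teams.score | cities.price | cities.dept | cities.yr | cities.owner
2 | Y1 | 1 | 7 | 1 | eng | 2 | bob
8 | X1 | 5 | 20 | 4 | hr | 8 | eve
8 | X1 | 5 | 20 | 90 | hr | 8 | carol
20 | Z1 | 2 | 7 | 2 | fin | 20 | bob
After WHERE (1 rows):
teams.yr | teams.code | teams.qty | teams.score | cities.price | cities.dept | cities.yr | cities.owner
2 | Y1 | 1 | 7 | 1 | eng | 2 | bob
After GROUP BY (1 rows):
teams.score | sum_yr
7 | 2
After ORDER BY (1 rows):
teams.score | sum_yr
7 | 2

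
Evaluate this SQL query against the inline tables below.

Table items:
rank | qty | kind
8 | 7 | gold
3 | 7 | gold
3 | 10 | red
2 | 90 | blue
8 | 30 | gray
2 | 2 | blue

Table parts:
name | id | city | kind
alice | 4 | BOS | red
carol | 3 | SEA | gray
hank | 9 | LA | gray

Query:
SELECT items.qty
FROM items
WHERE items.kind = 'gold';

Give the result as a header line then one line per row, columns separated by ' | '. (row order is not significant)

After WHERE (2 rows):
items.rank | items.qty | items.kind
8 | 7 | gold
3 | 7 | gold
After SELECT (2 rows):
items.qty
7
7

== RESULT ==
items.qty
7
7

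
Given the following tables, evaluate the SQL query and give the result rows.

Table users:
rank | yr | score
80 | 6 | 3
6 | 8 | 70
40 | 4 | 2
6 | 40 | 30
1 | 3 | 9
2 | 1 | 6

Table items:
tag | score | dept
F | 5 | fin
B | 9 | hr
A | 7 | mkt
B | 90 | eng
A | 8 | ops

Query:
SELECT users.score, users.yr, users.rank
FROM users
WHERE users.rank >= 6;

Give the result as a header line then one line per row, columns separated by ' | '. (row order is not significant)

== RESULT ==
users.score | users.yr | users.rank
3 | 6 | 80
70 | 8 | 6
2 | 4 | 40
30 | 40 | 6

Derivation:
After WHERE (4 rows):
users.rank | users.yr | users.score
80 | 6 | 3
6 | 8 | 70
40 | 4 | 2
6 | 40 | 30
After SELECT (4 rows):
users.score | users.yr | users.rank
3 | 6 | 80
70 | 8 | 6
2 | 4 | 40
30 | 40 | 6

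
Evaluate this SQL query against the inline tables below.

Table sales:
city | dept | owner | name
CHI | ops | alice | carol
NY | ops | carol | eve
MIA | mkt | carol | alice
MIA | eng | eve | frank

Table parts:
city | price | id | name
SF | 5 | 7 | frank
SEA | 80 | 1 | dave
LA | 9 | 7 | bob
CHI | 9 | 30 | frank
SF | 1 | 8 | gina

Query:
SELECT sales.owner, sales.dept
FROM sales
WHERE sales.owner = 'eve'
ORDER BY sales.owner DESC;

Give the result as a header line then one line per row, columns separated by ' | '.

== RESULT ==
sales.owner | sales.dept
eve | eng

Derivation:
After WHERE (1 rows):
sales.city | sales.dept | sales.owner | sales.name
MIA | eng | eve | frank
After SELECT (1 rows):
sales.owner | sales.dept
eve | eng
After ORDER BY (1 rows):
sales.owner | sales.dept
eve | eng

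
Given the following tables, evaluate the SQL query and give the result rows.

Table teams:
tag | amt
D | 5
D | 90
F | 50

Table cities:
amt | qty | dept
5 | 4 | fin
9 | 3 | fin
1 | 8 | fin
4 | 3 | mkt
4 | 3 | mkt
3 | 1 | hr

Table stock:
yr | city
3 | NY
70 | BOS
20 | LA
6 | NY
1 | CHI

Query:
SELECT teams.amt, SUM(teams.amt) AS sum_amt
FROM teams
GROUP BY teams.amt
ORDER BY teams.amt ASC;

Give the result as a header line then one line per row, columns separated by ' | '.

After GROUP BY (3 rows):
teams.amt | sum_amt
5 | 5
90 | 90
50 | 50
After ORDER BY (3 rows):
teams.amt | sum_amt
5 | 5
50 | 50
90 | 90

== RESULT ==
teams.amt | sum_amt
5 | 5
50 | 50
90 | 90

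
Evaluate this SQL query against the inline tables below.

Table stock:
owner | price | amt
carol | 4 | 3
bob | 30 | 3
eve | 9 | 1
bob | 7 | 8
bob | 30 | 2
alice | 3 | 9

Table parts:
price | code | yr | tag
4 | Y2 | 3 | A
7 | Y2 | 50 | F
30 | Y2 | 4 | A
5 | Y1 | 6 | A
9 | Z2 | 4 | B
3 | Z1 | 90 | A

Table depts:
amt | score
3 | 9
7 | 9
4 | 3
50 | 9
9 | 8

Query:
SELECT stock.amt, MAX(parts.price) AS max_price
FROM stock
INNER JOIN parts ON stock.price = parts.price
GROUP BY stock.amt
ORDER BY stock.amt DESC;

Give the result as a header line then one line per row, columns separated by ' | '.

== RESULT ==
stock.amt | max_price
9 | 3
8 | 7
3 | 30
2 | 30
1 | 9

Derivation:
After JOIN parts (6 rows):
stock.owner | stock.price | stock.amt | parts.price | parts.code | parts.yr | parts.tag
carol | 4 | 3 | 4 | Y2 | 3 | A
bob | 30 | 3 | 30 | Y2 | 4 | A
eve | 9 | 1 | 9 | Z2 | 4 | B
bob | 7 | 8 | 7 | Y2 | 50 | F
bob | 30 | 2 | 30 | Y2 | 4 | A
alice | 3 | 9 | 3 | Z1 | 90 | A
After GROUP BY (5 rows):
stock.amt | max_price
3 | 30
1 | 9
8 | 7
2 | 30
9 | 3
After ORDER BY (5 rows):
stock.amt | max_price
9 | 3
8 | 7
3 | 30
2 | 30
1 | 9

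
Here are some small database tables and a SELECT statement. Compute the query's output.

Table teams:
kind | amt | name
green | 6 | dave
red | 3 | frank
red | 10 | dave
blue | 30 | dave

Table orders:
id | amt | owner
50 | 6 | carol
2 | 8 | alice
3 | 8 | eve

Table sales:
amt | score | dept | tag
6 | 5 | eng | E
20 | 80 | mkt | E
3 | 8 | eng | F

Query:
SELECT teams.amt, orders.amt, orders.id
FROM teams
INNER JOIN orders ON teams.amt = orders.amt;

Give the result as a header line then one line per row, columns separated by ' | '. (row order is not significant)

After JOIN orders (1 rows):
teams.kind | teams.amt | teams.name | orders.id | orders.amt | orders.owner
green | 6 | dave | 50 | 6 | carol
After SELECT (1 rows):
teams.amt | orders.amt | orders.id
6 | 6 | 50

== RESULT ==
teams.amt | orders.amt | orders.id
6 | 6 | 50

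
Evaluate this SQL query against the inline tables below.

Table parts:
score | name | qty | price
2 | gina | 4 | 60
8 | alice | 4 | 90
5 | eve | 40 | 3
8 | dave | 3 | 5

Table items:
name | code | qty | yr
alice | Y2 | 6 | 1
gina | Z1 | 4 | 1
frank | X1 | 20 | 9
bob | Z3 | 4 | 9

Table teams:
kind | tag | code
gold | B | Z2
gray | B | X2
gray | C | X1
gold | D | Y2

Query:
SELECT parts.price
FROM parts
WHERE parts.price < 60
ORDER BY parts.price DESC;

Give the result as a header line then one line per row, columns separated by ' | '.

== RESULT ==
parts.price
5
3

Derivation:
After WHERE (2 rows):
parts.score | parts.name | parts.qty | parts.price
5 | eve | 40 | 3
8 | dave | 3 | 5
After SELECT (2 rows):
parts.price
3
5
After ORDER BY (2 rows):
parts.price
5
3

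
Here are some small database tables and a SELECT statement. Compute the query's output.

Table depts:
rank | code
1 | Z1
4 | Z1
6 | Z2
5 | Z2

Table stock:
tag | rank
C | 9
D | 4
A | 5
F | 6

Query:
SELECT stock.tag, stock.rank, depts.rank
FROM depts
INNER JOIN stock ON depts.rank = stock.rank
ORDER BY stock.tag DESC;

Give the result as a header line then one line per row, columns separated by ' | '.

== RESULT ==
stock.tag | stock.rank | depts.rank
F | 6 | 6
D | 4 | 4
A | 5 | 5

Derivation:
After JOIN stock (3 rows):
depts.rank | depts.code | stock.tag | stock.rank
4 | Z1 | D | 4
6 | Z2 | F | 6
5 | Z2 | A | 5
After SELECT (3 rows):
stock.tag | stock.rank | depts.rank
D | 4 | 4
F | 6 | 6
A | 5 | 5
After ORDER BY (3 rows):
stock.tag | stock.rank | depts.rank
F | 6 | 6
D | 4 | 4
A | 5 | 5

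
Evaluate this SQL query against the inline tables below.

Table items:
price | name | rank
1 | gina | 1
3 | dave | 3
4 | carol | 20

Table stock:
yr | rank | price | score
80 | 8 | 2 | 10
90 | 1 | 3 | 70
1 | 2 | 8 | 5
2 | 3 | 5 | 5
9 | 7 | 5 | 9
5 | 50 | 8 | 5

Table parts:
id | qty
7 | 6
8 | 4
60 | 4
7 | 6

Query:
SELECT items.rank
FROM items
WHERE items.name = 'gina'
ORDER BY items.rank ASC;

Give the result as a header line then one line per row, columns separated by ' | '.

== RESULT ==
items.rank
1

Derivation:
After WHERE (1 rows):
items.price | items.name | items.rank
1 | gina | 1
After SELECT (1 rows):
items.rank
1
After ORDER BY (1 rows):
items.rank
1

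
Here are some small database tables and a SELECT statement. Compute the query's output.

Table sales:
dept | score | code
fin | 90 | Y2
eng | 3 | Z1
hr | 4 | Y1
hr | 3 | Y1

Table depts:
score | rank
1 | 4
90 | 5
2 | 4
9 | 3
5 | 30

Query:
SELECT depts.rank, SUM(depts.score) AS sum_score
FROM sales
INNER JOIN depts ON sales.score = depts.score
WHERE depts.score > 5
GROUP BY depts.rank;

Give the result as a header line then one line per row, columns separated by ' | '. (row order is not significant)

After JOIN depts (1 rows):
sales.dept | sales.score | sales.code | depts.score | depts.rank
fin | 90 | Y2 | 90 | 5
After WHERE (1 rows):
sales.dept | sales.score | sales.code | depts.score | depts.rank
fin | 90 | Y2 | 90 | 5
After GROUP BY (1 rows):
depts.rank | sum_score
5 | 90

== RESULT ==
depts.rank | sum_score
5 | 90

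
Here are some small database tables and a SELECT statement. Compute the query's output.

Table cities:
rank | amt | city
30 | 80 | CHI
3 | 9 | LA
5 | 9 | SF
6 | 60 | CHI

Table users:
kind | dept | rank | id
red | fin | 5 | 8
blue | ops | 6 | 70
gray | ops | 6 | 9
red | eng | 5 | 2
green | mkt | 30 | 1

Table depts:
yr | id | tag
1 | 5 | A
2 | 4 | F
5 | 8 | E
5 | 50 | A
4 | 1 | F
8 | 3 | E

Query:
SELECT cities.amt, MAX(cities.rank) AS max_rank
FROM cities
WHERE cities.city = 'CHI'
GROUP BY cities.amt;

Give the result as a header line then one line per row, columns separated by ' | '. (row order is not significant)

After WHERE (2 rows):
cities.rank | cities.amt | cities.city
30 | 80 | CHI
6 | 60 | CHI
After GROUP BY (2 rows):
cities.amt | max_rank
80 | 30
60 | 6

== RESULT ==
cities.amt | max_rank
80 | 30
60 | 6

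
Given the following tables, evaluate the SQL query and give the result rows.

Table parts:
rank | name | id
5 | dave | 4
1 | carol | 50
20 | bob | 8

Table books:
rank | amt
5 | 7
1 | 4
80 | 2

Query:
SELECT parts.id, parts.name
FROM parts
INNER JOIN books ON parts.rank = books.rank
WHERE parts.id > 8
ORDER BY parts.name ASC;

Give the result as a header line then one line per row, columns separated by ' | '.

After JOIN books (2 rows):
parts.rank | parts.name | parts.id | books.rank | books.amt
5 | dave | 4 | 5 | 7
1 | carol | 50 | 1 | 4
After WHERE (1 rows):
parts.rank | parts.name | parts.id | books.rank | books.amt
1 | carol | 50 | 1 | 4
After SELECT (1 rows):
parts.id | parts.name
50 | carol
After ORDER BY (1 rows):
parts.id | parts.name
50 | carol

== RESULT ==
parts.id | parts.name
50 | carol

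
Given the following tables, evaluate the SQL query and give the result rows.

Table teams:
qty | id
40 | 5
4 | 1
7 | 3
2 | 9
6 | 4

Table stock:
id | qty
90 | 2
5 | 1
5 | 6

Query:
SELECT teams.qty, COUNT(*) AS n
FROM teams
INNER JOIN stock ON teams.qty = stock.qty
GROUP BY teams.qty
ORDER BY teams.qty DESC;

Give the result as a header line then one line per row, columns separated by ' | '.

== RESULT ==
teams.qty | n
6 | 1
2 | 1

Derivation:
After JOIN stock (2 rows):
teams.qty | teams.id | stock.id | stock.qty
2 | 9 | 90 | 2
6 | 4 | 5 | 6
After GROUP BY (2 rows):
teams.qty | n
2 | 1
6 | 1
After ORDER BY (2 rows):
teams.qty | n
6 | 1
2 | 1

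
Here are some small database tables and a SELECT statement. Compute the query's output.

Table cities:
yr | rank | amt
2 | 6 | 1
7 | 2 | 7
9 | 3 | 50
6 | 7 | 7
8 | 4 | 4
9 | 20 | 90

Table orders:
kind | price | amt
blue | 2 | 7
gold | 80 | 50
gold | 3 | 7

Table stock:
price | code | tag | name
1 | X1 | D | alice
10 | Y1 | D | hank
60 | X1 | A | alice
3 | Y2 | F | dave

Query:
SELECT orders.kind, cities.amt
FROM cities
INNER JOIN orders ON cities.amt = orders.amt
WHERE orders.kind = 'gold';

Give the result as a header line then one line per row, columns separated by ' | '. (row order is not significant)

== RESULT ==
orders.kind | cities.amt
gold | 7
gold | 50
gold | 7

Derivation:
After JOIN orders (5 rows):
cities.yr | cities.rank | cities.amt | orders.kind | orders.price | orders.amt
7 | 2 | 7 | blue | 2 | 7
7 | 2 | 7 | gold | 3 | 7
9 | 3 | 50 | gold | 80 | 50
6 | 7 | 7 | blue | 2 | 7
6 | 7 | 7 | gold | 3 | 7
After WHERE (3 rows):
cities.yr | cities.rank | cities.amt | orders.kind | orders.price | orders.amt
7 | 2 | 7 | gold | 3 | 7
9 | 3 | 50 | gold | 80 | 50
6 | 7 | 7 | gold | 3 | 7
After SELECT (3 rows):
orders.kind | cities.amt
gold | 7
gold | 50
gold | 7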